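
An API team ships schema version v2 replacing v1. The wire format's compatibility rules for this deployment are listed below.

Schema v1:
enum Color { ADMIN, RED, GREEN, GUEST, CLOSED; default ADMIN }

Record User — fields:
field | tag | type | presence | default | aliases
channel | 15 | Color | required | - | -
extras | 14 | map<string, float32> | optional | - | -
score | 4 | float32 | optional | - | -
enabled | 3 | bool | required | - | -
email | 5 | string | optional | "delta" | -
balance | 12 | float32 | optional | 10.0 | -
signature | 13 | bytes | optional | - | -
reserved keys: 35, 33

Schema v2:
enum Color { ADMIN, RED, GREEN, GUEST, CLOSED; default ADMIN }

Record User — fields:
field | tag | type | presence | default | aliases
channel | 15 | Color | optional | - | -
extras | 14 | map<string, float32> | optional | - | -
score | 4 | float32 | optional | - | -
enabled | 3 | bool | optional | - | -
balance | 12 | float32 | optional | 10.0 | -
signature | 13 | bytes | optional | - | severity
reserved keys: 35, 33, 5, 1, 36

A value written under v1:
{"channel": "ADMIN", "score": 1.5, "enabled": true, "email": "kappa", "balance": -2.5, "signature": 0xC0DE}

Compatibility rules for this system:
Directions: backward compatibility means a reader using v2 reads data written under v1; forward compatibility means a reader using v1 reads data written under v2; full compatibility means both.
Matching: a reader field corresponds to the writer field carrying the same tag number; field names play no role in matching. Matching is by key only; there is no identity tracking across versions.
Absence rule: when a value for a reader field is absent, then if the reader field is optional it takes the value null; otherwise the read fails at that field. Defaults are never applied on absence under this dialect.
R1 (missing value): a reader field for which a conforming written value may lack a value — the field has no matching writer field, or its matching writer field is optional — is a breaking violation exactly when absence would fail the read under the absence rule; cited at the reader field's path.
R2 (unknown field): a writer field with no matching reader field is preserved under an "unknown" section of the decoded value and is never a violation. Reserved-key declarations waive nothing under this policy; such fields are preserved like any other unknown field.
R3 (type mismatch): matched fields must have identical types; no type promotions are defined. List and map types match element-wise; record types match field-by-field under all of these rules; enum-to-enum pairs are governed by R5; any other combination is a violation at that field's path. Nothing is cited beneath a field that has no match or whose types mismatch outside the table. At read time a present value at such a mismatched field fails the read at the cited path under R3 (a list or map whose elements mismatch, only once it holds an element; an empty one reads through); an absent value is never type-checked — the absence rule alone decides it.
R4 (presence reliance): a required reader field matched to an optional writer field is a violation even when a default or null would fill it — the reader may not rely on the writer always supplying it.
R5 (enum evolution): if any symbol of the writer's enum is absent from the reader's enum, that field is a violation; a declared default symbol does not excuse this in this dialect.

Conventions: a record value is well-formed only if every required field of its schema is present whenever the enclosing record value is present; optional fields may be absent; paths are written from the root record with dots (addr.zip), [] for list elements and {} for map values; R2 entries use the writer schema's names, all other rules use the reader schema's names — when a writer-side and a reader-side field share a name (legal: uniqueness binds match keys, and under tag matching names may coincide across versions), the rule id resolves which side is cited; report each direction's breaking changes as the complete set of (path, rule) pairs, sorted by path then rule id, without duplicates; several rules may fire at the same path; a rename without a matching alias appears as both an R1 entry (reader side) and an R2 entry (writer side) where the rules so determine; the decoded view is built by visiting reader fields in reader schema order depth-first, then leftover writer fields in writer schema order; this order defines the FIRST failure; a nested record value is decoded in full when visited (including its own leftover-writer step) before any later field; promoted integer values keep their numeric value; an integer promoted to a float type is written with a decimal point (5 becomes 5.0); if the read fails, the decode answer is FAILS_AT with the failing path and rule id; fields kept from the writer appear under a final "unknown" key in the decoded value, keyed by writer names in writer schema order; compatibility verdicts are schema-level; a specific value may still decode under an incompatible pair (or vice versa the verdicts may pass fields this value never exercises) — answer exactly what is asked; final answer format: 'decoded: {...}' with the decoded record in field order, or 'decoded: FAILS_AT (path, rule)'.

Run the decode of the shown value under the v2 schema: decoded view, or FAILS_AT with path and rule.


decoded: {"channel": "ADMIN", "extras": null, "score": 1.5, "enabled": true, "balance": -2.5, "signature": 0xC0DE, "unknown": {"email": "kappa"}}

each type pair in User: writer, then reader
decode (reader v2):
  channel := "ADMIN"
  extras := null (absent, optional -> null)
  score := 1.5
  enabled := true
  balance := -2.5
  signature := 0xC0DE
  writer email: kept under "unknown"
  => decoded: {"channel": "ADMIN", "extras": null, "score": 1.5, "enabled": true, "balance": -2.5, "signature": 0xC0DE, "unknown": {"email": "kappa"}}
remaining User differences; none change what is asked:
  field enabled in record User: required changed to optional -> changes User's schema-level verdicts only — the decode of this value is the same
  field channel in record User: required changed to optional -> changes User's schema-level verdicts only — the decode of this value is the same


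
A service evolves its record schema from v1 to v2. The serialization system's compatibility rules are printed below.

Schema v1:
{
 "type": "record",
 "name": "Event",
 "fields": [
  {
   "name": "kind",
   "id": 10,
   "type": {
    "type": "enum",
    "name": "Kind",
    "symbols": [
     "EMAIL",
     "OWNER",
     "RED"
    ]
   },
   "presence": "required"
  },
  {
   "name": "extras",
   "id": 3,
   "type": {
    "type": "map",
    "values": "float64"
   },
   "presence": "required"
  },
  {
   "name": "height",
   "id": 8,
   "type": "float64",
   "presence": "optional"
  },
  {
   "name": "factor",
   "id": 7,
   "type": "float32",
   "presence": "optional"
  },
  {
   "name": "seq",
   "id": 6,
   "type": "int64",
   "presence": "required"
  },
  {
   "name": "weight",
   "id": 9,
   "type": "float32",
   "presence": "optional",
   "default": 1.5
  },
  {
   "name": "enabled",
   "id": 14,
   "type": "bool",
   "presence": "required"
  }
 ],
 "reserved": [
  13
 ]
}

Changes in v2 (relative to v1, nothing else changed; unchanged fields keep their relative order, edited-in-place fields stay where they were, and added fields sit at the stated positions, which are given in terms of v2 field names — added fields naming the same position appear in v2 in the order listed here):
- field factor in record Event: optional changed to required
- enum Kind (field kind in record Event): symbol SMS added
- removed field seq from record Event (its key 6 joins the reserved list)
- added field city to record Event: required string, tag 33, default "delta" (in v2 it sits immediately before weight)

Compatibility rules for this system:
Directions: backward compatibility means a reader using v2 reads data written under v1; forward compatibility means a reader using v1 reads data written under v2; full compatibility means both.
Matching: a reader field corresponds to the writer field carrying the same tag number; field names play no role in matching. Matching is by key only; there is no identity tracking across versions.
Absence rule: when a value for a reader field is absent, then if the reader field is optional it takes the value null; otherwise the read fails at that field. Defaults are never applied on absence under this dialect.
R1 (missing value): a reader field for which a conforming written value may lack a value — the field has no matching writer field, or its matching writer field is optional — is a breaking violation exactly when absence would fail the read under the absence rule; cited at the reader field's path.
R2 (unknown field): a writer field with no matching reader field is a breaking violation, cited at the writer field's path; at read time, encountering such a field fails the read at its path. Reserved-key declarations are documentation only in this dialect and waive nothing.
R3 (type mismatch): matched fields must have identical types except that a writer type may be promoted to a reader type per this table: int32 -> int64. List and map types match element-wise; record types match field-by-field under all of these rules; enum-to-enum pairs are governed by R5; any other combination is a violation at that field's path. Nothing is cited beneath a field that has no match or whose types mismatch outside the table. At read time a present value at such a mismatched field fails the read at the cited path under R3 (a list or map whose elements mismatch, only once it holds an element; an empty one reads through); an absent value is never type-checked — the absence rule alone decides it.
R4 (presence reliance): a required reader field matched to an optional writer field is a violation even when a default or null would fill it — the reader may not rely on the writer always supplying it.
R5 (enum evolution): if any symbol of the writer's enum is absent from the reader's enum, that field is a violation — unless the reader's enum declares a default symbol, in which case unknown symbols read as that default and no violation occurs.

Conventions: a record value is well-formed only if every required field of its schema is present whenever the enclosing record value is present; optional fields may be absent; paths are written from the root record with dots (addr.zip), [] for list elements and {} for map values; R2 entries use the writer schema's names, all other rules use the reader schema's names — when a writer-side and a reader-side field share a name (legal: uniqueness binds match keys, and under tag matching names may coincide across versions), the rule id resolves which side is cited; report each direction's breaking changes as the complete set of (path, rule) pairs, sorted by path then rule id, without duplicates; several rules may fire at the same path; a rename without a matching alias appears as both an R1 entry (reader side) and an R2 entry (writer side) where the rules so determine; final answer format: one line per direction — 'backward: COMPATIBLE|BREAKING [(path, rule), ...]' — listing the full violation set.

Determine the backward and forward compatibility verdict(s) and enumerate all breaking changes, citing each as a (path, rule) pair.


each type pair in Event: writer, then reader
backward on Event — v2 reading data written by v1:
  writer required, Kind -> Kind: reader kind maps from writer kind
  writer required, map<string, float64> -> map<string, float64>: reader extras maps from writer extras
  writer optional, float64 -> float64: reader height maps from writer height
  writer optional, float32 -> float32: reader factor maps from writer factor
  no writer field matches reader city
  writer optional, float32 -> float32: reader weight maps from writer weight
  writer required, bool -> bool: reader enabled maps from writer enabled
  leftover writer field: seq
  violation R1 at city
  violation R1 at factor
  violation R4 at factor
  violation R2 at seq
  => backward: BREAKING (4)
forward on Event — v1 reading data written by v2:
  writer required, Kind -> Kind: reader kind maps from writer kind
  writer required, map<string, float64> -> map<string, float64>: reader extras maps from writer extras
  writer optional, float64 -> float64: reader height maps from writer height
  writer required, float32 -> float32: reader factor maps from writer factor
  no writer field matches reader seq
  writer optional, float32 -> float32: reader weight maps from writer weight
  writer required, bool -> bool: reader enabled maps from writer enabled
  leftover writer field: city
  violation R2 at city
  violation R5 at kind
  violation R1 at seq
  => forward: BREAKING (3)

backward: BREAKING [(city, R1), (factor, R1), (factor, R4), (seq, R2)]; forward: BREAKING [(city, R2), (kind, R5), (seq, R1)]


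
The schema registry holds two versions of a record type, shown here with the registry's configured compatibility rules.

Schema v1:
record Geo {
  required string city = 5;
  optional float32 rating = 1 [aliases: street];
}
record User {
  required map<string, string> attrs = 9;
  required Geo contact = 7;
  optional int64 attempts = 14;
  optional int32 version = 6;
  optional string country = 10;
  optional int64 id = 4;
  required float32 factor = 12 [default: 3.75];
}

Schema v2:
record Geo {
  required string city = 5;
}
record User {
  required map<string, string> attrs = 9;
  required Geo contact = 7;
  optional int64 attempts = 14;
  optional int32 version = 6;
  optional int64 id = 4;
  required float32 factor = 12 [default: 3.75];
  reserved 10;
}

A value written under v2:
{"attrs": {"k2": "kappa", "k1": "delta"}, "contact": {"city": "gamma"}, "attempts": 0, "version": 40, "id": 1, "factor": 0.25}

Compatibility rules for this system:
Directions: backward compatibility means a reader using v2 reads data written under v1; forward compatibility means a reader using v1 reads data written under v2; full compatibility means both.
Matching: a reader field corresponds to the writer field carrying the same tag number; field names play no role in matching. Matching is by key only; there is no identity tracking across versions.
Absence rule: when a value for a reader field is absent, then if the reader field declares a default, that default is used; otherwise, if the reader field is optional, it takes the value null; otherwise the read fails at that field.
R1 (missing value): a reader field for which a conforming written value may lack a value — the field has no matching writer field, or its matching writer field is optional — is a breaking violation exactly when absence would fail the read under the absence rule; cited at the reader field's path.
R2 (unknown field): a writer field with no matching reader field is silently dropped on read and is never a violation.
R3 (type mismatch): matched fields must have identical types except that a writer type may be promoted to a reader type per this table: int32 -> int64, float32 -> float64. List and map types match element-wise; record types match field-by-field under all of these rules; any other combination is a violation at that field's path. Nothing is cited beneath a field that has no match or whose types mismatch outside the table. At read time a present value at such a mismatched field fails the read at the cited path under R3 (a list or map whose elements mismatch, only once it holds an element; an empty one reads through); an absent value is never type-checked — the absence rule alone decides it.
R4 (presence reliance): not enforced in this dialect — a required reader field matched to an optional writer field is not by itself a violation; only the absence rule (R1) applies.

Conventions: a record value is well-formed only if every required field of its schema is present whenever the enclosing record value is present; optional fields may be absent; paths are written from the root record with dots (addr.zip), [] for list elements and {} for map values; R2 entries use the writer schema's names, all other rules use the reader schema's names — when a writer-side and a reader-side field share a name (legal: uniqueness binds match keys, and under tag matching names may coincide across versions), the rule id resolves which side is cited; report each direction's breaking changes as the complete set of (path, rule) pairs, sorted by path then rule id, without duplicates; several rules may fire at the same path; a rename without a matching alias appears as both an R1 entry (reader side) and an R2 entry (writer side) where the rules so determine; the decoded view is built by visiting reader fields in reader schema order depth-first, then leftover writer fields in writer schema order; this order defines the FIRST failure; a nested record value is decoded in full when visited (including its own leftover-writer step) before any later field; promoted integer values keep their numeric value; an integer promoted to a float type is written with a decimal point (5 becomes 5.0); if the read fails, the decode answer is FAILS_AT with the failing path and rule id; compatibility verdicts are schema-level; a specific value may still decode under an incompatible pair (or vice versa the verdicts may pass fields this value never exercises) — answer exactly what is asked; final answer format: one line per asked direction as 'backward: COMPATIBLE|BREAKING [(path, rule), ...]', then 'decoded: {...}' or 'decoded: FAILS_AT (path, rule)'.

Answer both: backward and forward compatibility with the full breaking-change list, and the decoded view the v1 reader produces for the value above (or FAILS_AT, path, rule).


the writer's type comes first in each User pair
backward analysis of User with v2 as reader and v1 as writer:
  map<string, string> -> map<string, string>, writer required: attrs aligns to attrs
  Geo -> Geo, writer required: contact aligns to contact
  int64 -> int64, writer optional: attempts aligns to attempts
  int32 -> int32, writer optional: version aligns to version
  int64 -> int64, writer optional: id aligns to id
  float32 -> float32, writer required: factor aligns to factor
  writer field country has no reader counterpart
  string -> string, writer required: contact.city aligns to contact.city
  writer field contact.rating has no reader counterpart
  => no violations; backward on User: COMPATIBLE
forward analysis of User with v1 as reader and v2 as writer:
  map<string, string> -> map<string, string>, writer required: attrs aligns to attrs
  Geo -> Geo, writer required: contact aligns to contact
  int64 -> int64, writer optional: attempts aligns to attempts
  int32 -> int32, writer optional: version aligns to version
  country: no writer match
  int64 -> int64, writer optional: id aligns to id
  float32 -> float32, writer required: factor aligns to factor
  string -> string, writer required: contact.city aligns to contact.city
  contact.rating: no writer match
  => no violations; forward on User: COMPATIBLE
decoding the User value with the v1 reader:
  attrs := {"k2": "kappa", "k1": "delta"}
  contact.city := "gamma"
  contact.rating := null (absent, optional -> null)
  attempts := 0
  version := 40
  country := null (absent, optional -> null)
  id := 1
  factor := 0.25
  => decoded: {"attrs": {"k2": "kappa", "k1": "delta"}, "contact": {"city": "gamma", "rating": null}, "attempts": 0, "version": 40, "country": null, "id": 1, "factor": 0.25}

backward: COMPATIBLE []; forward: COMPATIBLE []; decoded: {"attrs": {"k2": "kappa", "k1": "delta"}, "contact": {"city": "gamma", "rating": null}, "attempts": 0, "version": 40, "country": null, "id": 1, "factor": 0.25}


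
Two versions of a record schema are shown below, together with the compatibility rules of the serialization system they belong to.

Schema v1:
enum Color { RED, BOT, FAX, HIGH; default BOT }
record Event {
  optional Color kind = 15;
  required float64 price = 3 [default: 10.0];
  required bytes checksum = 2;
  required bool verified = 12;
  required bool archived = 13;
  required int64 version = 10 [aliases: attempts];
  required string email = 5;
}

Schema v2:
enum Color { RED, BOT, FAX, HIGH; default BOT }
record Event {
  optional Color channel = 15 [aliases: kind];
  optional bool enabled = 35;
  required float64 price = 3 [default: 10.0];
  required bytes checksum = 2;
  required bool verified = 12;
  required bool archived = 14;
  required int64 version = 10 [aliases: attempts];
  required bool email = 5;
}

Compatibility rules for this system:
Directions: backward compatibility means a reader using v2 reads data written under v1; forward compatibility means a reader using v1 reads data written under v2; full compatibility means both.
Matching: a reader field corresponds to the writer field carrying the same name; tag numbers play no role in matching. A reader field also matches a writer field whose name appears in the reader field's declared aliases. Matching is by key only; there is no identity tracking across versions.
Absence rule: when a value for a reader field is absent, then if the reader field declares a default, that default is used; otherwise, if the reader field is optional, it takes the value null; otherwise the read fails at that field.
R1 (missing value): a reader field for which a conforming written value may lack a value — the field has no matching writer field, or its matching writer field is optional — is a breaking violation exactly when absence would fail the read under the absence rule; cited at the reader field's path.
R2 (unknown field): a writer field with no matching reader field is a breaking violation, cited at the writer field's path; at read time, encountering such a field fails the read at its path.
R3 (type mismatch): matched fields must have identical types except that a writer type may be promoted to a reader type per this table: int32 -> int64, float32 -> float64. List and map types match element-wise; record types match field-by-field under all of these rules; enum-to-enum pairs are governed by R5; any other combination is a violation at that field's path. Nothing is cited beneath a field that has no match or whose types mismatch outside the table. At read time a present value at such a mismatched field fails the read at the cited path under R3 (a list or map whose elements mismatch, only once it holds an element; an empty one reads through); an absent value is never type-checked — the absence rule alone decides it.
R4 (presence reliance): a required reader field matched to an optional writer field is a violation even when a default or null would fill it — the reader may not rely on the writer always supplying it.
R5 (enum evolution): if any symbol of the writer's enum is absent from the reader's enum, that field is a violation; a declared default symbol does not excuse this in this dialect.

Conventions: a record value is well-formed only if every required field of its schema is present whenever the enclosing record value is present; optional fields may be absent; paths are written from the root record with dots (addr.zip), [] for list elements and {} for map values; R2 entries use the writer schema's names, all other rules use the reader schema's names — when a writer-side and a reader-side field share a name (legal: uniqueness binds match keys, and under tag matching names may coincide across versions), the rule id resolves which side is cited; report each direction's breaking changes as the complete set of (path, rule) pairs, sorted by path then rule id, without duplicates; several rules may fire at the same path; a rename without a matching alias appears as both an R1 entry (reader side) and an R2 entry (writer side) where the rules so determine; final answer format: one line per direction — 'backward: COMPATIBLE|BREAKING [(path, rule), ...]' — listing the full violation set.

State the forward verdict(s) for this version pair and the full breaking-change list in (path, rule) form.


forward: BREAKING [(channel, R2), (email, R3), (enabled, R2)]

the writer's type comes first in each Event pair
forward on Event — v1 reading data written by v2:
  kind: no writer match
  price: float64 -> float64, writer required; from price
  checksum: bytes -> bytes, writer required; from checksum
  verified: bool -> bool, writer required; from verified
  archived: bool -> bool, writer required; from archived
  version: int64 -> int64, writer required; from version
  email: bool -> string, writer required; from email
  leftover writer field: channel
  leftover writer field: enabled
  rule R2 violated at channel
  rule R3 violated at email
  rule R2 violated at enabled
  => 3 violation(s): forward is BREAKING for Event
checking off the Event differences that do not matter here:
  field archived in record Event: tag 13 changed to 14 -> fires no rule on Event, leaving the asked answer as it is


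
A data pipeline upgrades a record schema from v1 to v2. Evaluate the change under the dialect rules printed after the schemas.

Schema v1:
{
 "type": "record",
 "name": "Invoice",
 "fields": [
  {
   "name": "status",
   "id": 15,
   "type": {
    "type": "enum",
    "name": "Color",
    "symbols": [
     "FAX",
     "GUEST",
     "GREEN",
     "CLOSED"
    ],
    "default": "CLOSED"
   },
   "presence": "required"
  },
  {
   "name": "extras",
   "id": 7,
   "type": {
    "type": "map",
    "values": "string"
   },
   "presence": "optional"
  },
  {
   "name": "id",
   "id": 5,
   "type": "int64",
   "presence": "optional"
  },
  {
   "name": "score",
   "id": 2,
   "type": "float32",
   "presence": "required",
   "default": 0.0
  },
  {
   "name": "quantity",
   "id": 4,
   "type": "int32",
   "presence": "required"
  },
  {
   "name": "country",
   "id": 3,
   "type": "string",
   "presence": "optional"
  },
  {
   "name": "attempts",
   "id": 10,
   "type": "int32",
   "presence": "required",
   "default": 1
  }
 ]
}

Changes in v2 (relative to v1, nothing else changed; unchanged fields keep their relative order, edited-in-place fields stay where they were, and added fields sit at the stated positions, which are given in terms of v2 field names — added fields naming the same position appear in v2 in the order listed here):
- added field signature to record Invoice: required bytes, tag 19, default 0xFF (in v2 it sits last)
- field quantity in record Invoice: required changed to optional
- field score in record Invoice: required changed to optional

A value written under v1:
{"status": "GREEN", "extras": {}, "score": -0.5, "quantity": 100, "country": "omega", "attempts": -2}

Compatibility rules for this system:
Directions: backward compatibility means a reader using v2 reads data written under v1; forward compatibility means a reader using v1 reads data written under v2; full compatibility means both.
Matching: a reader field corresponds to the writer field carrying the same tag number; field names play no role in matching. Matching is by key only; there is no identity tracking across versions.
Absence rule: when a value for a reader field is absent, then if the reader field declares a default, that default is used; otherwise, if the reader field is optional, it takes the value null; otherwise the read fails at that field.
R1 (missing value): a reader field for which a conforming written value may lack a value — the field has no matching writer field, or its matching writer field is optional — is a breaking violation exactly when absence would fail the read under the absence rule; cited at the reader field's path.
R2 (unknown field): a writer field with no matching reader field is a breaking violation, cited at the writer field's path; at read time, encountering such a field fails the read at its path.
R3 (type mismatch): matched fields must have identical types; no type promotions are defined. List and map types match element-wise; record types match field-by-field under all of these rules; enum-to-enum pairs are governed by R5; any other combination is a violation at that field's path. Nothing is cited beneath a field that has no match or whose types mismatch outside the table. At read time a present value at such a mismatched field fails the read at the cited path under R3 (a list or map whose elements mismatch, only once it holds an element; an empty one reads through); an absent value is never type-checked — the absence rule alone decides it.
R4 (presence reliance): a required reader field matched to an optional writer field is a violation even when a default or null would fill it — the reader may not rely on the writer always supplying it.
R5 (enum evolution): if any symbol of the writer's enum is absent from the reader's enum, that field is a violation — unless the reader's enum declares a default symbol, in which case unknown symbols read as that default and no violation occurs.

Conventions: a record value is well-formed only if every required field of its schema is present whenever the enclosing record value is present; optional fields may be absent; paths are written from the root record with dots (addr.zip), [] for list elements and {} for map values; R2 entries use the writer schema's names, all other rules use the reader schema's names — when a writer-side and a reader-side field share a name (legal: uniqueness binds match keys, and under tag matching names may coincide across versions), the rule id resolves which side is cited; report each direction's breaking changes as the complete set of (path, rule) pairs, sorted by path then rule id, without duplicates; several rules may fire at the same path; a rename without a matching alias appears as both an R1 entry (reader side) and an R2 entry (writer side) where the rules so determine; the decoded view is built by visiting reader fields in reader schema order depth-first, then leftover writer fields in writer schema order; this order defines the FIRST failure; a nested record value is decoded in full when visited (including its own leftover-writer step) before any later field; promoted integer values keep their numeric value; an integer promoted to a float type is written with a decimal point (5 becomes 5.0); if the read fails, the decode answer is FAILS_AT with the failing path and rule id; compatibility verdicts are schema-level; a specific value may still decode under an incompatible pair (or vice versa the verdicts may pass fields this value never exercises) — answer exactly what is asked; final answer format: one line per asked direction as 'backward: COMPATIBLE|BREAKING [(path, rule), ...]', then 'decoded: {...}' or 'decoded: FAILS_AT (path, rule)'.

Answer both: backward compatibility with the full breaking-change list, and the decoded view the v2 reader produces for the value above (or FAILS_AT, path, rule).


backward: COMPATIBLE []; decoded: {"status": "GREEN", "extras": {}, "id": null, "score": -0.5, "quantity": 100, "country": "omega", "attempts": -2, "signature": 0xFF}

each type pair in Invoice: writer, then reader
backward analysis of Invoice with v2 as reader and v1 as writer:
  writer required, Color -> Color: reader status maps from writer status
  writer optional, map<string, string> -> map<string, string>: reader extras maps from writer extras
  writer optional, int64 -> int64: reader id maps from writer id
  writer required, float32 -> float32: reader score maps from writer score
  writer required, int32 -> int32: reader quantity maps from writer quantity
  writer optional, string -> string: reader country maps from writer country
  writer required, int32 -> int32: reader attempts maps from writer attempts
  signature: no writer-side match
  => backward: COMPATIBLE
migrating the Invoice value to v2:
  status := "GREEN"
  extras := {}
  id := null (missing; optional => null)
  score := -0.5
  quantity := 100
  country := "omega"
  attempts := -2
  signature := 0xFF (missing; default applied)
  => decoded: {"status": "GREEN", "extras": {}, "id": null, "score": -0.5, "quantity": 100, "country": "omega", "attempts": -2, "signature": 0xFF}
checking off the Invoice differences that do not matter here:
  field quantity in record Invoice: required changed to optional -> matters only for Invoice's forward compatibility — outside the asked direction
  field score in record Invoice: required changed to optional -> matters only for Invoice's forward compatibility — outside the asked direction


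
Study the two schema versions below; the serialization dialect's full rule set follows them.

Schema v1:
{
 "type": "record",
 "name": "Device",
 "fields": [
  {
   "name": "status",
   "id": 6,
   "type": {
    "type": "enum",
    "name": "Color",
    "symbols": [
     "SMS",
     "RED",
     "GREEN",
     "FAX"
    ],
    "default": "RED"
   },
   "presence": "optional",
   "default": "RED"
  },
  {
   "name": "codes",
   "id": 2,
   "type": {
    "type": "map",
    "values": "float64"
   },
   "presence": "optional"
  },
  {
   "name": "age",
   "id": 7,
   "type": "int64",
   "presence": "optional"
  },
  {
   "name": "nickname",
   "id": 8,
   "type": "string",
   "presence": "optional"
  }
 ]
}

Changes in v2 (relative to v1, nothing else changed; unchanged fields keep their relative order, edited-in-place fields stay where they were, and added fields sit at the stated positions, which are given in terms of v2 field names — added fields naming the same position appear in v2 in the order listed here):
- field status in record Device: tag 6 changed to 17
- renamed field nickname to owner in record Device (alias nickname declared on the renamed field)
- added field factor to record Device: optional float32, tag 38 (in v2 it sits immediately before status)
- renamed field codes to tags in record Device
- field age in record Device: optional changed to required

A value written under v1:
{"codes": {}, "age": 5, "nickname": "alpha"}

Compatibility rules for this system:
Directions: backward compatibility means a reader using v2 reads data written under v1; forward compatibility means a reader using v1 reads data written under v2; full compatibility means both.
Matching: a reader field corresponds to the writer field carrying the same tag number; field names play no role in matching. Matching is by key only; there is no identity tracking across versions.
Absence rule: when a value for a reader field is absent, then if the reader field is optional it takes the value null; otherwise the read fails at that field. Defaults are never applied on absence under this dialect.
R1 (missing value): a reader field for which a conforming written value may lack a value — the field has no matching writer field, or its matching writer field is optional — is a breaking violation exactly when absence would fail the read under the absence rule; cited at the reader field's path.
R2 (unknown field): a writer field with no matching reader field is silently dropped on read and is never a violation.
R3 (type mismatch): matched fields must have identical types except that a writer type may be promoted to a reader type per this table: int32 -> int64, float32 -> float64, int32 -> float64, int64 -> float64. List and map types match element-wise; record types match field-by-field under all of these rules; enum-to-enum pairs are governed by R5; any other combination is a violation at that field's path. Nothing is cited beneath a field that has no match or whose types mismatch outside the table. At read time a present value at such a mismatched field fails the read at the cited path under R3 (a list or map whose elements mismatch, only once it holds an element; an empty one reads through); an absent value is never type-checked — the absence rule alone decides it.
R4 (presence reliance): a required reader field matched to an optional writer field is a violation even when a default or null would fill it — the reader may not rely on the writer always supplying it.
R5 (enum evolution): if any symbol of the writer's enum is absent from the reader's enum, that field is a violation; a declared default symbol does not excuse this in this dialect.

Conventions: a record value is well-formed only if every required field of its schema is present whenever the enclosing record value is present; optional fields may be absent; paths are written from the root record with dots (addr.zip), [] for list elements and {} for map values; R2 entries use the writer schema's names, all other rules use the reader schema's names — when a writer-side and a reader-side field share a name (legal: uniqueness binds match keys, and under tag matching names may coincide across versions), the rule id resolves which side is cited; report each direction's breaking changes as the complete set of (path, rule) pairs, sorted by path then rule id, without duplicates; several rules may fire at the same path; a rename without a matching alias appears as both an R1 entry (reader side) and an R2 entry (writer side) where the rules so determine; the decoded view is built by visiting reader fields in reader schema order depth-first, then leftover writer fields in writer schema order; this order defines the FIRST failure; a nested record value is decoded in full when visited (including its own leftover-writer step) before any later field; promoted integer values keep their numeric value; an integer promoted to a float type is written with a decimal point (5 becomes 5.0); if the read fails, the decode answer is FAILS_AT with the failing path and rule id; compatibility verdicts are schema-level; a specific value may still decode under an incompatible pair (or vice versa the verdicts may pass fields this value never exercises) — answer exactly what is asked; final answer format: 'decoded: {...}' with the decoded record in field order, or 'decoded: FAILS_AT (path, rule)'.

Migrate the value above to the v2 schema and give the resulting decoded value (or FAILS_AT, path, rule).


decoded: {"factor": null, "status": null, "tags": {}, "age": 5, "owner": "alpha"}

in Device below, arrows point writer -> reader
decode walk for Device under reader schema v2:
  factor := null (not supplied -> null)
  status := null (not supplied -> null)
  tags := {} (from writer codes)
  age := 5
  owner := "alpha" (from writer nickname)
  => decoded: {"factor": null, "status": null, "tags": {}, "age": 5, "owner": "alpha"}
remaining Device differences; none change what is asked:
  field status in record Device: tag 6 changed to 17 -> fires no rule on Device under this dialect and leaves the result unchanged
  field age in record Device: optional changed to required -> matters for Device compatibility verdicts, not for this value's decode


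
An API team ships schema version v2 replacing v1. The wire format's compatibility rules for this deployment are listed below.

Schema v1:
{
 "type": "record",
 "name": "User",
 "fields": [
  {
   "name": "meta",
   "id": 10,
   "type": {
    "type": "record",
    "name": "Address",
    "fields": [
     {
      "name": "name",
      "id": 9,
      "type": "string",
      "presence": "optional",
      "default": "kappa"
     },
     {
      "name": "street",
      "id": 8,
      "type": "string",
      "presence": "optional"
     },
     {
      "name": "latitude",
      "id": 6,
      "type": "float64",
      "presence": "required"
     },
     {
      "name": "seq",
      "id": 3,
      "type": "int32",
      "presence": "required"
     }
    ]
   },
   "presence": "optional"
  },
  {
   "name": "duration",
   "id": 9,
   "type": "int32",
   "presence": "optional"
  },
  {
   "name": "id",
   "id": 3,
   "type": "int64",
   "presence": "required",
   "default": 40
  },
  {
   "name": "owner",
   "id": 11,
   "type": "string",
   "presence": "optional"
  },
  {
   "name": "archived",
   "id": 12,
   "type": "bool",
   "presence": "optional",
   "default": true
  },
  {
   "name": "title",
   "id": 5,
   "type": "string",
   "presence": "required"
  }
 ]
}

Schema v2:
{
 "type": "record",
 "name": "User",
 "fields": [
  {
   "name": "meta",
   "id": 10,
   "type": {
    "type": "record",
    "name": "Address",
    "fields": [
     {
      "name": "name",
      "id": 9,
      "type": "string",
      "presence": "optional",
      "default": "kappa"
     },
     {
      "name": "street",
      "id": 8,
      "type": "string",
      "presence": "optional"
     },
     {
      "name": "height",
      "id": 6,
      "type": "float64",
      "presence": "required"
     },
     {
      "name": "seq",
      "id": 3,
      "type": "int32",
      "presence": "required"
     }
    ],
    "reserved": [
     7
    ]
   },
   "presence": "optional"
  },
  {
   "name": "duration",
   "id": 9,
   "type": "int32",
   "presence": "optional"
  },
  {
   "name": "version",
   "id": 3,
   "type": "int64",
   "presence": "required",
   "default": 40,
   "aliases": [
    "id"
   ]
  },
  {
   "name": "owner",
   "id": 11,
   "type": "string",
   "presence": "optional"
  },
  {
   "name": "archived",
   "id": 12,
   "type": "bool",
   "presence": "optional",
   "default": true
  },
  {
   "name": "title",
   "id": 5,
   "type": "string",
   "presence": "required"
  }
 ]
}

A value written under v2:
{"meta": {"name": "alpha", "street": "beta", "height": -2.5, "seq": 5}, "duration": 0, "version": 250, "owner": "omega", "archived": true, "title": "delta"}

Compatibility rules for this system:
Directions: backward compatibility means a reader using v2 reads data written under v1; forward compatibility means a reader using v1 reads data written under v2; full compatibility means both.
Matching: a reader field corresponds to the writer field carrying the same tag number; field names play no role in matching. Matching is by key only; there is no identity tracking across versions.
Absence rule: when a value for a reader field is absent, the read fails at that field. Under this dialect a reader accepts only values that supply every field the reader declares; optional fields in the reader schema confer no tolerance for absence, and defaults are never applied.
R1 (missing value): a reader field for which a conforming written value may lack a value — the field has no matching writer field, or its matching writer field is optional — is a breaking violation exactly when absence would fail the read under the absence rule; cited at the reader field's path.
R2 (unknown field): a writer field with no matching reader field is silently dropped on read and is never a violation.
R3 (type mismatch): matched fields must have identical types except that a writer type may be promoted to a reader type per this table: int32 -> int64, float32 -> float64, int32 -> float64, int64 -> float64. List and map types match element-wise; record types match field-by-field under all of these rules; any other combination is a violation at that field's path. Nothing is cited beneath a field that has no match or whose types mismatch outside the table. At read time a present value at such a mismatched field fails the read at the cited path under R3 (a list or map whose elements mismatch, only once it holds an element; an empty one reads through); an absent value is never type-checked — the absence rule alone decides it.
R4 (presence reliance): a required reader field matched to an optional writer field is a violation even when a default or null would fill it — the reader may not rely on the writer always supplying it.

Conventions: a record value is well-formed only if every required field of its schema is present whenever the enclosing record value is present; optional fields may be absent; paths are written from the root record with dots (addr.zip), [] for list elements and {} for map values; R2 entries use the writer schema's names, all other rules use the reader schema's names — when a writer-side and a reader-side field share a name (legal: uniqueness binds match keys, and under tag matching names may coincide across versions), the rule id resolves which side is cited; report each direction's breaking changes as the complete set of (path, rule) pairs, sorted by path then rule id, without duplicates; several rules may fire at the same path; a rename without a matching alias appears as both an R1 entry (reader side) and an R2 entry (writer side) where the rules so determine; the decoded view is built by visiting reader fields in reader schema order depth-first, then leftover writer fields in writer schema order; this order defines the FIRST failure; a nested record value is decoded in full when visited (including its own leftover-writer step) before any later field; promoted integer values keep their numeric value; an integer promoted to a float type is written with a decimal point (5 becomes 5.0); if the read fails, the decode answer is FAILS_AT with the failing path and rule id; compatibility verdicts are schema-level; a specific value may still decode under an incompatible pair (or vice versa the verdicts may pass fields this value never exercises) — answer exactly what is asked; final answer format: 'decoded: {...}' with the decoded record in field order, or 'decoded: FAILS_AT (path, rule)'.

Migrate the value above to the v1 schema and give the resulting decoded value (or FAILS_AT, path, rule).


decoded: {"meta": {"name": "alpha", "street": "beta", "latitude": -2.5, "seq": 5}, "duration": 0, "id": 250, "owner": "omega", "archived": true, "title": "delta"}

each type pair in User: writer, then reader
decode walk for User under reader schema v1:
  meta.name := "alpha"
  meta.street := "beta"
  meta.latitude := -2.5 (from writer height)
  meta.seq := 5
  duration := 0
  id := 250 (from writer version)
  owner := "omega"
  archived := true
  title := "delta"
  => decoded: {"meta": {"name": "alpha", "street": "beta", "latitude": -2.5, "seq": 5}, "duration": 0, "id": 250, "owner": "omega", "archived": true, "title": "delta"}
the rest of the User diff is inert for this question:
  renamed field latitude to height in record Address -> fires no rule on User under this dialect and leaves the result unchanged
  renamed field id to version in record User (alias id declared on the renamed field) -> fires no rule on User under this dialect and leaves the result unchanged
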